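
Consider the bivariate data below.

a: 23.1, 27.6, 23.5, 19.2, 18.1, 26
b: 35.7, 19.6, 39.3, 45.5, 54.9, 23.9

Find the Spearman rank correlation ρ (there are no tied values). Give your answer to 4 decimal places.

-0.9429

Rank a: 3, 6, 4, 2, 1, 5
Rank b: 3, 1, 4, 5, 6, 2
d = rank(a) − rank(b): 0, 5, 0, -3, -5, 3; Σd² = 68
ρ = 1 − 6Σd² / [n(n²−1)] = 1 − 6×68 / (6×35) = 1 − 408/210 ≈ -0.9429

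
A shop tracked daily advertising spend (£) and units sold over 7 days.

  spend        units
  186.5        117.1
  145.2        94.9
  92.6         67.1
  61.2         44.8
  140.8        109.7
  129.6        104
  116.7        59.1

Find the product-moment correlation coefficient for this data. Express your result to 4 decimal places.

0.8921

n = 7, Σx = 872.6, Σy = 596.7, Σx² = 118425.18, Σy² = 55570.77, Σxy = 80394.98
nΣxy − ΣxΣy = 562764.86 − 520680.42 = 42084.44
nΣx² − (Σx)² = 828976.26 − 761430.76 = 67545.5; nΣy² − (Σy)² = 388995.39 − 356050.89 = 32944.5
r = 42084.44 / √(67545.5 × 32944.5) = 42084.44 / 47172.5845 ≈ 0.8921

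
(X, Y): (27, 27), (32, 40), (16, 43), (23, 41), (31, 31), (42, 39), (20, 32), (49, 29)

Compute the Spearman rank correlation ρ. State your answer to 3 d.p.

-0.452

Rank X: 4, 6, 1, 3, 5, 7, 2, 8
Rank Y: 1, 6, 8, 7, 3, 5, 4, 2
d = rank(X) − rank(Y): 3, 0, -7, -4, 2, 2, -2, 6; Σd² = 122
ρ = 1 − 6Σd² / [n(n²−1)] = 1 − 6×122 / (8×63) = 1 − 732/504 ≈ -0.452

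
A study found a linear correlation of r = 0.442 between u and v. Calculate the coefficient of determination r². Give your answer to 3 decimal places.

r² = (0.442)² = 0.195

0.195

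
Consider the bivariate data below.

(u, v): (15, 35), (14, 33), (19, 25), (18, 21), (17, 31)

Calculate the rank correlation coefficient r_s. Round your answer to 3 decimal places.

Rank u: 2, 1, 5, 4, 3
Rank v: 5, 4, 2, 1, 3
d = rank(u) − rank(v): -3, -3, 3, 3, 0; Σd² = 36
ρ = 1 − 6Σd² / [n(n²−1)] = 1 − 6×36 / (5×24) = 1 − 216/120 ≈ -0.800

-0.800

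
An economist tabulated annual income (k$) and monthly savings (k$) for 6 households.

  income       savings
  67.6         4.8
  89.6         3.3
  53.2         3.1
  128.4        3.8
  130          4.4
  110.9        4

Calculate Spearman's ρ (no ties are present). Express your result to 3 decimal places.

Rank income: 2, 3, 1, 5, 6, 4
Rank savings: 6, 2, 1, 3, 5, 4
d = rank(income) − rank(savings): -4, 1, 0, 2, 1, 0; Σd² = 22
ρ = 1 − 6Σd² / [n(n²−1)] = 1 − 6×22 / (6×35) = 1 − 132/210 ≈ 0.371

0.371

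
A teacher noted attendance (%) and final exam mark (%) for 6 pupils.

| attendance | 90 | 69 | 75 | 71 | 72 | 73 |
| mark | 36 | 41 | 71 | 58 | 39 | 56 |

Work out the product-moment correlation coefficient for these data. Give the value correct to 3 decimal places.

n = 6, Σx = 450, Σy = 301, Σx² = 34040, Σy² = 16039, Σxy = 22408
nΣxy − ΣxΣy = 134448 − 135450 = -1002
nΣx² − (Σx)² = 204240 − 202500 = 1740; nΣy² − (Σy)² = 96234 − 90601 = 5633
r = -1002 / √(1740 × 5633) = -1002 / 3130.7220 ≈ -0.320

-0.320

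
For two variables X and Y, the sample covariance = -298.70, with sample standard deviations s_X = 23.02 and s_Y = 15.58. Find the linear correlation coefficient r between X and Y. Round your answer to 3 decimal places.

r = Cov(X,Y) / (s_X · s_Y) = -298.70 / (23.02 × 15.58)
  = -298.70 / 358.6516 ≈ -0.833

-0.833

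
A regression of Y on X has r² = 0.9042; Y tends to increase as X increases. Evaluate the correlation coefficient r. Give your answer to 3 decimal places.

|r| = √0.9042 = 0.951
The association is positive, so r = 0.951.

0.951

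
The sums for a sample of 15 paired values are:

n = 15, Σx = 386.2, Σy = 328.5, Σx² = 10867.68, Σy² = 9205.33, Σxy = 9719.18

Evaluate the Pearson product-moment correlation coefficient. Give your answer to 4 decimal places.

0.9252

r = (nΣxy − ΣxΣy) / √[(nΣx² − (Σx)²)(nΣy² − (Σy)²)]
Numerator: 15×9719.18 − 386.2×328.5 = 18921
Denominator: √[(163015.2 − 149150.44)(138079.95 − 107912.25)] = √[13864.76 × 30167.7] = 20451.5995
r = 18921 / 20451.5995 ≈ 0.9252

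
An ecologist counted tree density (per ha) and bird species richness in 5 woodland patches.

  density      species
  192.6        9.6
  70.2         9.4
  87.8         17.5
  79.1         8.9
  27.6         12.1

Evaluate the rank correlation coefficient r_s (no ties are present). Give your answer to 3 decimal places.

Rank density: 5, 2, 4, 3, 1
Rank species: 3, 2, 5, 1, 4
d = rank(density) − rank(species): 2, 0, -1, 2, -3; Σd² = 18
ρ = 1 − 6Σd² / [n(n²−1)] = 1 − 6×18 / (5×24) = 1 − 108/120 ≈ 0.100

0.100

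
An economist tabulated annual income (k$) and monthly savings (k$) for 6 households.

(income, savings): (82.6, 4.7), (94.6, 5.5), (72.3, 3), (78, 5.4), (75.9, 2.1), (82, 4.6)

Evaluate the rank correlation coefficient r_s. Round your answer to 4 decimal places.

0.7714

Rank income: 5, 6, 1, 3, 2, 4
Rank savings: 4, 6, 2, 5, 1, 3
d = rank(income) − rank(savings): 1, 0, -1, -2, 1, 1; Σd² = 8
ρ = 1 − 6Σd² / [n(n²−1)] = 1 − 6×8 / (6×35) = 1 − 48/210 ≈ 0.7714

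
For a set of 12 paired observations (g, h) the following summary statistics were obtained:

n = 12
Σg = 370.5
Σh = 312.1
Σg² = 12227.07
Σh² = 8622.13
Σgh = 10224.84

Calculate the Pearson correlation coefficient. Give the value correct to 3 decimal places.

0.933

r = (nΣgh − ΣgΣh) / √[(nΣg² − (Σg)²)(nΣh² − (Σh)²)]
Numerator: 12×10224.84 − 370.5×312.1 = 7065.03
Denominator: √[(146724.84 − 137270.25)(103465.56 − 97406.41)] = √[9454.59 × 6059.15] = 7568.8030
r = 7065.03 / 7568.8030 ≈ 0.933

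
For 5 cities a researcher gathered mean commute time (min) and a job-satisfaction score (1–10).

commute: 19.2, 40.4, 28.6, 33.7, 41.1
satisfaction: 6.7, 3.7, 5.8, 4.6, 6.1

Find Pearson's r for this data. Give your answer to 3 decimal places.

-0.618

n = 5, Σx = 163, Σy = 26.9, Σx² = 5643.66, Σy² = 150.59, Σxy = 849.73
nΣxy − ΣxΣy = 4248.65 − 4384.7 = -136.05
nΣx² − (Σx)² = 28218.3 − 26569 = 1649.3; nΣy² − (Σy)² = 752.95 − 723.61 = 29.34
r = -136.05 / √(1649.3 × 29.34) = -136.05 / 219.9783 ≈ -0.618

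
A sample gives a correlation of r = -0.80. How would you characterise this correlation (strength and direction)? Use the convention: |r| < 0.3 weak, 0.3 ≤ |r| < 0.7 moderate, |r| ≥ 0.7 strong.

strong negative

r = -0.80 < 0 so the relationship is negative.
|r| = 0.80, which falls in the strong range.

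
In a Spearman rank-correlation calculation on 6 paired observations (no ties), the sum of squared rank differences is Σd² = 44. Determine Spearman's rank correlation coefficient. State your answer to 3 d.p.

-0.257

ρ = 1 − 6Σd² / [n(n²−1)] = 1 − 6×44 / (6×35)
  = 1 − 264/210 = 1 − 1.2571 ≈ -0.257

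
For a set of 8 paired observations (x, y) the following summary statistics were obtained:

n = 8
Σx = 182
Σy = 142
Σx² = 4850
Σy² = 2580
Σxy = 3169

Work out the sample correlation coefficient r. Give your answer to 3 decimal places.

-0.299

r = (nΣxy − ΣxΣy) / √[(nΣx² − (Σx)²)(nΣy² − (Σy)²)]
Numerator: 8×3169 − 182×142 = -492
Denominator: √[(38800 − 33124)(20640 − 20164)] = √[5676 × 476] = 1643.7080
r = -492 / 1643.7080 ≈ -0.299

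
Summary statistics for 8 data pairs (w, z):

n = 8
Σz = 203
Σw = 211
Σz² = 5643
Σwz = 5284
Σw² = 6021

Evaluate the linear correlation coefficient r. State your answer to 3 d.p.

-0.148

r = (nΣwz − ΣwΣz) / √[(nΣw² − (Σw)²)(nΣz² − (Σz)²)]
Numerator: 8×5284 − 211×203 = -561
Denominator: √[(48168 − 44521)(45144 − 41209)] = √[3647 × 3935] = 3788.2641
r = -561 / 3788.2641 ≈ -0.148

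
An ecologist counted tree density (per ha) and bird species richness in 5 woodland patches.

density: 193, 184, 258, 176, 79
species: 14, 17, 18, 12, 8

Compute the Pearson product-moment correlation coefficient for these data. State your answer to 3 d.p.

n = 5, Σx = 890, Σy = 69, Σx² = 174886, Σy² = 1017, Σxy = 13218
nΣxy − ΣxΣy = 66090 − 61410 = 4680
nΣx² − (Σx)² = 874430 − 792100 = 82330; nΣy² − (Σy)² = 5085 − 4761 = 324
r = 4680 / √(82330 × 324) = 4680 / 5164.7769 ≈ 0.906

0.906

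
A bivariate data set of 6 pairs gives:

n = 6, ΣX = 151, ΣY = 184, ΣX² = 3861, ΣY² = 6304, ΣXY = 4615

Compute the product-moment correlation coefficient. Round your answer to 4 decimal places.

-0.0781

r = (nΣXY − ΣXΣY) / √[(nΣX² − (ΣX)²)(nΣY² − (ΣY)²)]
Numerator: 6×4615 − 151×184 = -94
Denominator: √[(23166 − 22801)(37824 − 33856)] = √[365 × 3968] = 1203.4617
r = -94 / 1203.4617 ≈ -0.0781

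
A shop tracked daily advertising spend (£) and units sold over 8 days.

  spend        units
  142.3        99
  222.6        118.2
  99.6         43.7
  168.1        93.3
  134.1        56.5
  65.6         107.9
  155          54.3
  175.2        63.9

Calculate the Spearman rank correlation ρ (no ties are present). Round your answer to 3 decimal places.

Rank spend: 4, 8, 2, 6, 3, 1, 5, 7
Rank units: 6, 8, 1, 5, 3, 7, 2, 4
d = rank(spend) − rank(units): -2, 0, 1, 1, 0, -6, 3, 3; Σd² = 60
ρ = 1 − 6Σd² / [n(n²−1)] = 1 − 6×60 / (8×63) = 1 − 360/504 ≈ 0.286

0.286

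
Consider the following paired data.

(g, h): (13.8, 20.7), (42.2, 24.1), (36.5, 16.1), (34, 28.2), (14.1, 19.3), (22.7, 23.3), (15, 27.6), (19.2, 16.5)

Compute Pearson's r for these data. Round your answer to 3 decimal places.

0.112

n = 8, Σg = 197.5, Σh = 175.8, Σg² = 5767.27, Σh² = 4013.14, Σgh = 4380.97
nΣgh − ΣgΣh = 35047.76 − 34720.5 = 327.26
nΣg² − (Σg)² = 46138.16 − 39006.25 = 7131.91; nΣh² − (Σh)² = 32105.12 − 30905.64 = 1199.48
r = 327.26 / √(7131.91 × 1199.48) = 327.26 / 2924.8219 ≈ 0.112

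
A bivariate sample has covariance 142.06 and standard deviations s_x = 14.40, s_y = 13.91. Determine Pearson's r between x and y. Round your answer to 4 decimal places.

r = Cov(x,y) / (s_x · s_y) = 142.06 / (14.40 × 13.91)
  = 142.06 / 200.3040 ≈ 0.7092

0.7092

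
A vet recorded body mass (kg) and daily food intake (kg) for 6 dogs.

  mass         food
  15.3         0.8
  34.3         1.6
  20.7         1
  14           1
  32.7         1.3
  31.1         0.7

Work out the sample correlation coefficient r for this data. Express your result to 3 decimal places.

n = 6, Σx = 148.1, Σy = 6.4, Σx² = 4071.57, Σy² = 7.38, Σxy = 166.1
nΣxy − ΣxΣy = 996.6 − 947.84 = 48.76
nΣx² − (Σx)² = 24429.42 − 21933.61 = 2495.81; nΣy² − (Σy)² = 44.28 − 40.96 = 3.32
r = 48.76 / √(2495.81 × 3.32) = 48.76 / 91.0280 ≈ 0.536

0.536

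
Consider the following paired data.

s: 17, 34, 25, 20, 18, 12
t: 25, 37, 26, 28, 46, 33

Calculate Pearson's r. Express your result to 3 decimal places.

n = 6, Σs = 126, Σt = 195, Σs² = 2938, Σt² = 6659, Σst = 4117
nΣst − ΣsΣt = 24702 − 24570 = 132
nΣs² − (Σs)² = 17628 − 15876 = 1752; nΣt² − (Σt)² = 39954 − 38025 = 1929
r = 132 / √(1752 × 1929) = 132 / 1838.3710 ≈ 0.072

0.072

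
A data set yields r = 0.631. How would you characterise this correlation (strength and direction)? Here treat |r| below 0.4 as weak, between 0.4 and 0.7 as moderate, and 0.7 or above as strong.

r = 0.631 > 0 so the relationship is positive.
|r| = 0.631, which falls in the moderate range.

moderate positive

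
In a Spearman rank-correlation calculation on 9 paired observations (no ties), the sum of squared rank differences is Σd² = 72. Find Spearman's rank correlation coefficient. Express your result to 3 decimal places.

ρ = 1 − 6Σd² / [n(n²−1)] = 1 − 6×72 / (9×80)
  = 1 − 432/720 = 1 − 0.6000 ≈ 0.400

0.400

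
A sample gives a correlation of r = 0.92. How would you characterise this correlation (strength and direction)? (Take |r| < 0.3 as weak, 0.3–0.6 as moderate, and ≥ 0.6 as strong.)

strong positive

r = 0.92 > 0 so the relationship is positive.
|r| = 0.92, which falls in the strong range.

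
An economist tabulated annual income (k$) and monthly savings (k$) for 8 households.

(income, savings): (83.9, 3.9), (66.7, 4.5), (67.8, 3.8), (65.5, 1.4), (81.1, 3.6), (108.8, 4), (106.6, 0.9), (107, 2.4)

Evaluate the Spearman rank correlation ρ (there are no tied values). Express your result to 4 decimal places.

0.0000

Rank income: 5, 2, 3, 1, 4, 8, 6, 7
Rank savings: 6, 8, 5, 2, 4, 7, 1, 3
d = rank(income) − rank(savings): -1, -6, -2, -1, 0, 1, 5, 4; Σd² = 84
ρ = 1 − 6Σd² / [n(n²−1)] = 1 − 6×84 / (8×63) = 1 − 504/504 ≈ 0.0000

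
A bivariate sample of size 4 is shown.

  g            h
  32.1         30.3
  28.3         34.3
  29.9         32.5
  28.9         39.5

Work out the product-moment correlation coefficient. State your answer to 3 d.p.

-0.715

n = 4, Σg = 119.2, Σh = 136.6, Σg² = 3560.52, Σh² = 4711.08, Σgh = 4056.62
nΣgh − ΣgΣh = 16226.48 − 16282.72 = -56.24
nΣg² − (Σg)² = 14242.08 − 14208.64 = 33.44; nΣh² − (Σh)² = 18844.32 − 18659.56 = 184.76
r = -56.24 / √(33.44 × 184.76) = -56.24 / 78.6026 ≈ -0.715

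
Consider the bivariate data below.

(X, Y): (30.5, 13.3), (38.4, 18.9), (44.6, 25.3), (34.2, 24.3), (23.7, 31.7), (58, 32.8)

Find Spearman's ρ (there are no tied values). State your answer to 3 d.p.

Rank X: 2, 4, 5, 3, 1, 6
Rank Y: 1, 2, 4, 3, 5, 6
d = rank(X) − rank(Y): 1, 2, 1, 0, -4, 0; Σd² = 22
ρ = 1 − 6Σd² / [n(n²−1)] = 1 − 6×22 / (6×35) = 1 − 132/210 ≈ 0.371

0.371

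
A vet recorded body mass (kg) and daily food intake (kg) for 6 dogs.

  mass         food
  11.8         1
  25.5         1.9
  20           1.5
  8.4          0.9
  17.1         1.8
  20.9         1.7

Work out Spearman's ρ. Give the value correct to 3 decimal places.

Rank mass: 2, 6, 4, 1, 3, 5
Rank food: 2, 6, 3, 1, 5, 4
d = rank(mass) − rank(food): 0, 0, 1, 0, -2, 1; Σd² = 6
ρ = 1 − 6Σd² / [n(n²−1)] = 1 − 6×6 / (6×35) = 1 − 36/210 ≈ 0.829

0.829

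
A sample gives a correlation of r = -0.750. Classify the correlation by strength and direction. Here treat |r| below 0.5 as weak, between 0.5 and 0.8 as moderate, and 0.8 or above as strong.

moderate negative

r = -0.750 < 0 so the relationship is negative.
|r| = 0.750, which falls in the moderate range.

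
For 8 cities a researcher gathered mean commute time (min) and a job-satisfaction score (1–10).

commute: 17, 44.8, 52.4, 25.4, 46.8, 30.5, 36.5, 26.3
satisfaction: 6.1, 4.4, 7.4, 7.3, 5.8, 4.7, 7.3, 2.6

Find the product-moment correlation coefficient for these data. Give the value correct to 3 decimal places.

n = 8, Σx = 279.7, Σy = 45.6, Σx² = 10831.39, Σy² = 280.4, Σxy = 1623.62
nΣxy − ΣxΣy = 12988.96 − 12754.32 = 234.64
nΣx² − (Σx)² = 86651.12 − 78232.09 = 8419.03; nΣy² − (Σy)² = 2243.2 − 2079.36 = 163.84
r = 234.64 / √(8419.03 × 163.84) = 234.64 / 1174.4675 ≈ 0.200

0.200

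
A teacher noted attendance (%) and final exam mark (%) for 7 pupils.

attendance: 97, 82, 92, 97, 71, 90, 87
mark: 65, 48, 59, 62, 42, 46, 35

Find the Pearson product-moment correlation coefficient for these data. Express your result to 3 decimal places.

0.702

n = 7, Σx = 616, Σy = 357, Σx² = 54716, Σy² = 18959, Σxy = 31850
nΣxy − ΣxΣy = 222950 − 219912 = 3038
nΣx² − (Σx)² = 383012 − 379456 = 3556; nΣy² − (Σy)² = 132713 − 127449 = 5264
r = 3038 / √(3556 × 5264) = 3038 / 4326.5210 ≈ 0.702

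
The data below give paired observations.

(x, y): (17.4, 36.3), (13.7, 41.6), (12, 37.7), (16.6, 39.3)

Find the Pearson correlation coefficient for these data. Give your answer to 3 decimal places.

-0.324

n = 4, Σx = 59.7, Σy = 154.9, Σx² = 910.01, Σy² = 6014.03, Σxy = 2306.32
nΣxy − ΣxΣy = 9225.28 − 9247.53 = -22.25
nΣx² − (Σx)² = 3640.04 − 3564.09 = 75.95; nΣy² − (Σy)² = 24056.12 − 23994.01 = 62.11
r = -22.25 / √(75.95 × 62.11) = -22.25 / 68.6823 ≈ -0.324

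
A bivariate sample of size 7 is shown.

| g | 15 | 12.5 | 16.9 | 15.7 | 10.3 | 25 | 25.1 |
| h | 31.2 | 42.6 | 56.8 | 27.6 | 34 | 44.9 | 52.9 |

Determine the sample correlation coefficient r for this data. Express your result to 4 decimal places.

n = 7, Σg = 120.5, Σh = 290, Σg² = 2274.45, Σh² = 12746.62, Σgh = 5194.23
nΣgh − ΣgΣh = 36359.61 − 34945 = 1414.61
nΣg² − (Σg)² = 15921.15 − 14520.25 = 1400.9; nΣh² − (Σh)² = 89226.34 − 84100 = 5126.34
r = 1414.61 / √(1400.9 × 5126.34) = 1414.61 / 2679.8302 ≈ 0.5279

0.5279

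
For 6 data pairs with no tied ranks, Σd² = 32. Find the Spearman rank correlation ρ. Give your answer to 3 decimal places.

0.086

ρ = 1 − 6Σd² / [n(n²−1)] = 1 − 6×32 / (6×35)
  = 1 − 192/210 = 1 − 0.9143 ≈ 0.086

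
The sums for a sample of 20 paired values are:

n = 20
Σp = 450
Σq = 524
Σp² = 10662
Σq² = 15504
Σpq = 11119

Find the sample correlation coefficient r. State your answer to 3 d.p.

r = (nΣpq − ΣpΣq) / √[(nΣp² − (Σp)²)(nΣq² − (Σq)²)]
Numerator: 20×11119 − 450×524 = -13420
Denominator: √[(213240 − 202500)(310080 − 274576)] = √[10740 × 35504] = 19527.2364
r = -13420 / 19527.2364 ≈ -0.687

-0.687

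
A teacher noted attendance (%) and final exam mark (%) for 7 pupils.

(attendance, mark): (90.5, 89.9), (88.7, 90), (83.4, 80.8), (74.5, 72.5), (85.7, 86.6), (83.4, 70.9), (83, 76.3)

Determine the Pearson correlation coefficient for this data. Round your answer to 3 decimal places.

0.811

n = 7, Σx = 589.2, Σy = 567, Σx² = 49752.8, Σy² = 46314.96, Σxy = 47926.5
nΣxy − ΣxΣy = 335485.5 − 334076.4 = 1409.1
nΣx² − (Σx)² = 348269.6 − 347156.64 = 1112.96; nΣy² − (Σy)² = 324204.72 − 321489 = 2715.72
r = 1409.1 / √(1112.96 × 2715.72) = 1409.1 / 1738.5303 ≈ 0.811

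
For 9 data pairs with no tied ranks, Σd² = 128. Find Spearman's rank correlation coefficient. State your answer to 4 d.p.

ρ = 1 − 6Σd² / [n(n²−1)] = 1 − 6×128 / (9×80)
  = 1 − 768/720 = 1 − 1.06667 ≈ -0.0667

-0.0667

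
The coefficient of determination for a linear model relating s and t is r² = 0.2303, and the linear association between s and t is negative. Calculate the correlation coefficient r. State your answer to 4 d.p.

-0.4799

|r| = √0.2303 = 0.4799
The association is negative, so r = −0.4799.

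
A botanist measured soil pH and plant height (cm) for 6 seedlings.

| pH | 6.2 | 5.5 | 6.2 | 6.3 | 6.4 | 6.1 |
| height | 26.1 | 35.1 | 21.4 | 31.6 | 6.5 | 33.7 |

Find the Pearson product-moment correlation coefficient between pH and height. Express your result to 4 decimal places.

-0.6211

n = 6, Σx = 36.7, Σy = 154.4, Σx² = 224.99, Σy² = 4547.68, Σxy = 933.8
nΣxy − ΣxΣy = 5602.8 − 5666.48 = -63.68
nΣx² − (Σx)² = 1349.94 − 1346.89 = 3.05; nΣy² − (Σy)² = 27286.08 − 23839.36 = 3446.72
r = -63.68 / √(3.05 × 3446.72) = -63.68 / 102.5305 ≈ -0.6211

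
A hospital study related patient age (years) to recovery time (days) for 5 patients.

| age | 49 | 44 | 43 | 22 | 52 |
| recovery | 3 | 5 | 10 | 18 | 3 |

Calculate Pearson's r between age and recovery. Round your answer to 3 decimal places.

n = 5, Σx = 210, Σy = 39, Σx² = 9374, Σy² = 467, Σxy = 1349
nΣxy − ΣxΣy = 6745 − 8190 = -1445
nΣx² − (Σx)² = 46870 − 44100 = 2770; nΣy² − (Σy)² = 2335 − 1521 = 814
r = -1445 / √(2770 × 814) = -1445 / 1501.5925 ≈ -0.962

-0.962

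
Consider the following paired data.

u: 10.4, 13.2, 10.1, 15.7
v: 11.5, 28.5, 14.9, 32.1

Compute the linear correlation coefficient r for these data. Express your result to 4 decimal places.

n = 4, Σu = 49.4, Σv = 87, Σu² = 630.9, Σv² = 2196.92, Σuv = 1150.26
nΣuv − ΣuΣv = 4601.04 − 4297.8 = 303.24
nΣu² − (Σu)² = 2523.6 − 2440.36 = 83.24; nΣv² − (Σv)² = 8787.68 − 7569 = 1218.68
r = 303.24 / √(83.24 × 1218.68) = 303.24 / 318.5011 ≈ 0.9521

0.9521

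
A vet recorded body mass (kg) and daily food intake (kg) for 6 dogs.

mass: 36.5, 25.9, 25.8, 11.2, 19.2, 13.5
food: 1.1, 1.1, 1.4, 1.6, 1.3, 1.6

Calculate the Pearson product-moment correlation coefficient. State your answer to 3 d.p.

n = 6, Σx = 132.1, Σy = 8.1, Σx² = 3345.03, Σy² = 11.19, Σxy = 169.24
nΣxy − ΣxΣy = 1015.44 − 1070.01 = -54.57
nΣx² − (Σx)² = 20070.18 − 17450.41 = 2619.77; nΣy² − (Σy)² = 67.14 − 65.61 = 1.53
r = -54.57 / √(2619.77 × 1.53) = -54.57 / 63.3107 ≈ -0.862

-0.862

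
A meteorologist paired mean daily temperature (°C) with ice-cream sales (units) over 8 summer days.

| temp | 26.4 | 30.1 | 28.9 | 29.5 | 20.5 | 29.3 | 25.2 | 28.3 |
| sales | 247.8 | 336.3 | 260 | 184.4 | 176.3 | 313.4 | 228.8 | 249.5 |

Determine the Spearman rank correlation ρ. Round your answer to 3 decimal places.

Rank temp: 3, 8, 5, 7, 1, 6, 2, 4
Rank sales: 4, 8, 6, 2, 1, 7, 3, 5
d = rank(temp) − rank(sales): -1, 0, -1, 5, 0, -1, -1, -1; Σd² = 30
ρ = 1 − 6Σd² / [n(n²−1)] = 1 − 6×30 / (8×63) = 1 − 180/504 ≈ 0.643

0.643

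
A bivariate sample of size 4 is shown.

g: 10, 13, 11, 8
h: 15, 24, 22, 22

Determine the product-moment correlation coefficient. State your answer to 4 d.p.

0.3448

n = 4, Σg = 42, Σh = 83, Σg² = 454, Σh² = 1769, Σgh = 880
nΣgh − ΣgΣh = 3520 − 3486 = 34
nΣg² − (Σg)² = 1816 − 1764 = 52; nΣh² − (Σh)² = 7076 − 6889 = 187
r = 34 / √(52 × 187) = 34 / 98.6103 ≈ 0.3448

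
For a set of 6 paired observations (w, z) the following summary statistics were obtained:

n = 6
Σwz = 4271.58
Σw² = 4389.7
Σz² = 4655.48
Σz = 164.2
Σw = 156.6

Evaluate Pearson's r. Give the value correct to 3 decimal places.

-0.063

r = (nΣwz − ΣwΣz) / √[(nΣw² − (Σw)²)(nΣz² − (Σz)²)]
Numerator: 6×4271.58 − 156.6×164.2 = -84.24
Denominator: √[(26338.2 − 24523.56)(27932.88 − 26961.64)] = √[1814.64 × 971.24] = 1327.5733
r = -84.24 / 1327.5733 ≈ -0.063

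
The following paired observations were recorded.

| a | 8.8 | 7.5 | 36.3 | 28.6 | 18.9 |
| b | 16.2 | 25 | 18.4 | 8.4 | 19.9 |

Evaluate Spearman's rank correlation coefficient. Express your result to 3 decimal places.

Rank a: 2, 1, 5, 4, 3
Rank b: 2, 5, 3, 1, 4
d = rank(a) − rank(b): 0, -4, 2, 3, -1; Σd² = 30
ρ = 1 − 6Σd² / [n(n²−1)] = 1 − 6×30 / (5×24) = 1 − 180/120 ≈ -0.500

-0.500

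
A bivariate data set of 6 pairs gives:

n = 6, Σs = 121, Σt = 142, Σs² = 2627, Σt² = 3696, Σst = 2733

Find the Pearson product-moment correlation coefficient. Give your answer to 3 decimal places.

r = (nΣst − ΣsΣt) / √[(nΣs² − (Σs)²)(nΣt² − (Σt)²)]
Numerator: 6×2733 − 121×142 = -784
Denominator: √[(15762 − 14641)(22176 − 20164)] = √[1121 × 2012] = 1501.8162
r = -784 / 1501.8162 ≈ -0.522

-0.522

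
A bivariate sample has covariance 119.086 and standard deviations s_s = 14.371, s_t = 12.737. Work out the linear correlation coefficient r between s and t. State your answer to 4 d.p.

r = Cov(s,t) / (s_s · s_t) = 119.086 / (14.371 × 12.737)
  = 119.086 / 183.0434 ≈ 0.6506

0.6506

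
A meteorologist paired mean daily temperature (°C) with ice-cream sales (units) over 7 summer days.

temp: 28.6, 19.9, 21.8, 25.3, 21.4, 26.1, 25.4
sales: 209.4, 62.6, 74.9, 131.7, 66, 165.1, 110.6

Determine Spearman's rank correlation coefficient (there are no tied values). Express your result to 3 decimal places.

0.964

Rank temp: 7, 1, 3, 4, 2, 6, 5
Rank sales: 7, 1, 3, 5, 2, 6, 4
d = rank(temp) − rank(sales): 0, 0, 0, -1, 0, 0, 1; Σd² = 2
ρ = 1 − 6Σd² / [n(n²−1)] = 1 − 6×2 / (7×48) = 1 − 12/336 ≈ 0.964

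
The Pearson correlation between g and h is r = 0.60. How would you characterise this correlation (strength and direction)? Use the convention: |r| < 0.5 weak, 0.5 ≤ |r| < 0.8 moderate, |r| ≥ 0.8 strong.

r = 0.60 > 0 so the relationship is positive.
|r| = 0.60, which falls in the moderate range.

moderate positive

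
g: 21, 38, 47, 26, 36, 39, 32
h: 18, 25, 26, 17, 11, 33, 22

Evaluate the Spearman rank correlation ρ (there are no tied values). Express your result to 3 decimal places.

Rank g: 1, 5, 7, 2, 4, 6, 3
Rank h: 3, 5, 6, 2, 1, 7, 4
d = rank(g) − rank(h): -2, 0, 1, 0, 3, -1, -1; Σd² = 16
ρ = 1 − 6Σd² / [n(n²−1)] = 1 − 6×16 / (7×48) = 1 − 96/336 ≈ 0.714

0.714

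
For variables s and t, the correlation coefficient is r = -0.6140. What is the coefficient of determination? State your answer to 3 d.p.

r² = (-0.6140)² = 0.377

0.377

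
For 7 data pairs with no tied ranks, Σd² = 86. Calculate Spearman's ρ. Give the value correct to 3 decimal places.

ρ = 1 − 6Σd² / [n(n²−1)] = 1 − 6×86 / (7×48)
  = 1 − 516/336 = 1 − 1.5357 ≈ -0.536

-0.536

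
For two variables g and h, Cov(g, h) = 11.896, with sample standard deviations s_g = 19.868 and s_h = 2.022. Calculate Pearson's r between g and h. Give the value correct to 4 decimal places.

0.2961

r = Cov(g,h) / (s_g · s_h) = 11.896 / (19.868 × 2.022)
  = 11.896 / 40.1731 ≈ 0.2961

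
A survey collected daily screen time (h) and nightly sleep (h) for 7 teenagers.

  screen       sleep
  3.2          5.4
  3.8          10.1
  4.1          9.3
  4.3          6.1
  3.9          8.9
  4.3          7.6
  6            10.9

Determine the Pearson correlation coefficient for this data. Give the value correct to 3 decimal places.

0.590

n = 7, Σx = 29.6, Σy = 58.3, Σx² = 129.68, Σy² = 510.65, Σxy = 252.81
nΣxy − ΣxΣy = 1769.67 − 1725.68 = 43.99
nΣx² − (Σx)² = 907.76 − 876.16 = 31.6; nΣy² − (Σy)² = 3574.55 − 3398.89 = 175.66
r = 43.99 / √(31.6 × 175.66) = 43.99 / 74.5041 ≈ 0.590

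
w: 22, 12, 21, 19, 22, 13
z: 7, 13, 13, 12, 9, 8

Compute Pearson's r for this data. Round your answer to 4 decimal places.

-0.2212

n = 6, Σw = 109, Σz = 62, Σw² = 2083, Σz² = 676, Σwz = 1113
nΣwz − ΣwΣz = 6678 − 6758 = -80
nΣw² − (Σw)² = 12498 − 11881 = 617; nΣz² − (Σz)² = 4056 − 3844 = 212
r = -80 / √(617 × 212) = -80 / 361.6684 ≈ -0.2212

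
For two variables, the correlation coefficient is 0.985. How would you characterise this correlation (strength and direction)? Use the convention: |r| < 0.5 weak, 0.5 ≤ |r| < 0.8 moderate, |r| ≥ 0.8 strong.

r = 0.985 > 0 so the relationship is positive.
|r| = 0.985, which falls in the strong range.

strong positive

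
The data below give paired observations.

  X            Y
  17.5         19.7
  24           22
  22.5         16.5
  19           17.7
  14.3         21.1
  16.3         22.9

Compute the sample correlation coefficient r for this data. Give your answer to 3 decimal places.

-0.319

n = 6, ΣX = 113.6, ΣY = 119.9, ΣX² = 2219.68, ΣY² = 2427.25, ΣXY = 2255.3
nΣXY − ΣXΣY = 13531.8 − 13620.64 = -88.84
nΣX² − (ΣX)² = 13318.08 − 12904.96 = 413.12; nΣY² − (ΣY)² = 14563.5 − 14376.01 = 187.49
r = -88.84 / √(413.12 × 187.49) = -88.84 / 278.3089 ≈ -0.319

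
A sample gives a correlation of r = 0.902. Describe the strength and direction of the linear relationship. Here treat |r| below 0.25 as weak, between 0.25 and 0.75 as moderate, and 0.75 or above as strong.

strong positive

r = 0.902 > 0 so the relationship is positive.
|r| = 0.902, which falls in the strong range.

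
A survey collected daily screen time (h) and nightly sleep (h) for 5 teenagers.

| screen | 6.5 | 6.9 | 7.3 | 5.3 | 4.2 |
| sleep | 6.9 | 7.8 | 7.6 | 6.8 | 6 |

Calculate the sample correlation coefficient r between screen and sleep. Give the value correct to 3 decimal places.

0.930

n = 5, Σx = 30.2, Σy = 35.1, Σx² = 188.88, Σy² = 248.45, Σxy = 215.39
nΣxy − ΣxΣy = 1076.95 − 1060.02 = 16.93
nΣx² − (Σx)² = 944.4 − 912.04 = 32.36; nΣy² − (Σy)² = 1242.25 − 1232.01 = 10.24
r = 16.93 / √(32.36 × 10.24) = 16.93 / 18.2035 ≈ 0.930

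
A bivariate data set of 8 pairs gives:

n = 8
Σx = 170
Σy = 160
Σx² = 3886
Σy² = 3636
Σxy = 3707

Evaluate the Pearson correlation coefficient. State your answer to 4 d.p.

0.8890

r = (nΣxy − ΣxΣy) / √[(nΣx² − (Σx)²)(nΣy² − (Σy)²)]
Numerator: 8×3707 − 170×160 = 2456
Denominator: √[(31088 − 28900)(29088 − 25600)] = √[2188 × 3488] = 2762.5611
r = 2456 / 2762.5611 ≈ 0.8890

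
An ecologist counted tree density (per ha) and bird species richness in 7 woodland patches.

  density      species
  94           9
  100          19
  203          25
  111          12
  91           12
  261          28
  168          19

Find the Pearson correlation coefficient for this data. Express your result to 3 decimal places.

0.902

n = 7, Σx = 1028, Σy = 124, Σx² = 176992, Σy² = 2500, Σxy = 20745
nΣxy − ΣxΣy = 145215 − 127472 = 17743
nΣx² − (Σx)² = 1238944 − 1056784 = 182160; nΣy² − (Σy)² = 17500 − 15376 = 2124
r = 17743 / √(182160 × 2124) = 17743 / 19669.9731 ≈ 0.902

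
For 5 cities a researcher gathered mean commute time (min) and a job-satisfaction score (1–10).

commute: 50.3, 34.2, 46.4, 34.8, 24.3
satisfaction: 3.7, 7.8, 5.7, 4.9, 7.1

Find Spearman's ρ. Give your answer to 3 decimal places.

Rank commute: 5, 2, 4, 3, 1
Rank satisfaction: 1, 5, 3, 2, 4
d = rank(commute) − rank(satisfaction): 4, -3, 1, 1, -3; Σd² = 36
ρ = 1 − 6Σd² / [n(n²−1)] = 1 − 6×36 / (5×24) = 1 − 216/120 ≈ -0.800

-0.800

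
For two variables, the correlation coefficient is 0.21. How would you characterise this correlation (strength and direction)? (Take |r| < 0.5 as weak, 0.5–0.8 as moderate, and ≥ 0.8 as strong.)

r = 0.21 > 0 so the relationship is positive.
|r| = 0.21, which falls in the weak range.

weak positive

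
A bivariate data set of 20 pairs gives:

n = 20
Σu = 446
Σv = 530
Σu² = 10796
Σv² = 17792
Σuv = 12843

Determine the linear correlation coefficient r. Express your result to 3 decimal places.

r = (nΣuv − ΣuΣv) / √[(nΣu² − (Σu)²)(nΣv² − (Σv)²)]
Numerator: 20×12843 − 446×530 = 20480
Denominator: √[(215920 − 198916)(355840 − 280900)] = √[17004 × 74940] = 35697.0553
r = 20480 / 35697.0553 ≈ 0.574

0.574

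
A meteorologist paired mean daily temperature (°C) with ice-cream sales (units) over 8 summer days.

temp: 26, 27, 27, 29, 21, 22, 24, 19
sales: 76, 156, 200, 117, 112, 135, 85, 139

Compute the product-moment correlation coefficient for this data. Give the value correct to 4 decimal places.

0.1261

n = 8, Σx = 195, Σy = 1020, Σx² = 4837, Σy² = 141116, Σxy = 24984
nΣxy − ΣxΣy = 199872 − 198900 = 972
nΣx² − (Σx)² = 38696 − 38025 = 671; nΣy² − (Σy)² = 1128928 − 1040400 = 88528
r = 972 / √(671 × 88528) = 972 / 7707.2880 ≈ 0.1261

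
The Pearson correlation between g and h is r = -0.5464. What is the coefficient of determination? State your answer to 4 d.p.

0.2986

r² = (-0.5464)² = 0.2986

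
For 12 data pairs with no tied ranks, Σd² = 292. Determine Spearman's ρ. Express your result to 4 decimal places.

-0.0210

ρ = 1 − 6Σd² / [n(n²−1)] = 1 − 6×292 / (12×143)
  = 1 − 1752/1716 = 1 − 1.02098 ≈ -0.0210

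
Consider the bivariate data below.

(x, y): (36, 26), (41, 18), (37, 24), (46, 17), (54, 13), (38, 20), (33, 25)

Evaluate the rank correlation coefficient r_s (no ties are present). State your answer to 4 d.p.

-0.9643

Rank x: 2, 5, 3, 6, 7, 4, 1
Rank y: 7, 3, 5, 2, 1, 4, 6
d = rank(x) − rank(y): -5, 2, -2, 4, 6, 0, -5; Σd² = 110
ρ = 1 − 6Σd² / [n(n²−1)] = 1 − 6×110 / (7×48) = 1 − 660/336 ≈ -0.9643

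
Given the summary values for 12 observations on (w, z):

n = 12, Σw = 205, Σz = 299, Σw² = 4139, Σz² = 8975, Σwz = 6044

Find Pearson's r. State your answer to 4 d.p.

0.9498

r = (nΣwz − ΣwΣz) / √[(nΣw² − (Σw)²)(nΣz² − (Σz)²)]
Numerator: 12×6044 − 205×299 = 11233
Denominator: √[(49668 − 42025)(107700 − 89401)] = √[7643 × 18299] = 11826.2106
r = 11233 / 11826.2106 ≈ 0.9498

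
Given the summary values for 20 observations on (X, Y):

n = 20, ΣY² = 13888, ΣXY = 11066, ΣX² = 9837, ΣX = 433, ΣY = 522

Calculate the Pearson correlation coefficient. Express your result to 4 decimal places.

-0.6736

r = (nΣXY − ΣXΣY) / √[(nΣX² − (ΣX)²)(nΣY² − (ΣY)²)]
Numerator: 20×11066 − 433×522 = -4706
Denominator: √[(196740 − 187489)(277760 − 272484)] = √[9251 × 5276] = 6986.2920
r = -4706 / 6986.2920 ≈ -0.6736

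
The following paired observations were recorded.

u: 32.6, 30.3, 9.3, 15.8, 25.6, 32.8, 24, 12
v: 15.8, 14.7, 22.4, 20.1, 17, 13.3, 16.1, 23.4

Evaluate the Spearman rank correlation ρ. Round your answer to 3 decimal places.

Rank u: 7, 6, 1, 3, 5, 8, 4, 2
Rank v: 3, 2, 7, 6, 5, 1, 4, 8
d = rank(u) − rank(v): 4, 4, -6, -3, 0, 7, 0, -6; Σd² = 162
ρ = 1 − 6Σd² / [n(n²−1)] = 1 − 6×162 / (8×63) = 1 − 972/504 ≈ -0.929

-0.929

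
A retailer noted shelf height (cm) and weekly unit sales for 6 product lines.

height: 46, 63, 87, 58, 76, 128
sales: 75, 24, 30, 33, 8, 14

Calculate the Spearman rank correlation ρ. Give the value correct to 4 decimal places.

Rank height: 1, 3, 5, 2, 4, 6
Rank sales: 6, 3, 4, 5, 1, 2
d = rank(height) − rank(sales): -5, 0, 1, -3, 3, 4; Σd² = 60
ρ = 1 − 6Σd² / [n(n²−1)] = 1 − 6×60 / (6×35) = 1 − 360/210 ≈ -0.7143

-0.7143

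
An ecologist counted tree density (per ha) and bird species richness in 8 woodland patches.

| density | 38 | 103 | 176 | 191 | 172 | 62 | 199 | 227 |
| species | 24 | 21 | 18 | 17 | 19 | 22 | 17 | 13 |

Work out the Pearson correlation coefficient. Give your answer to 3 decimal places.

n = 8, Σx = 1168, Σy = 151, Σx² = 204068, Σy² = 2933, Σxy = 20456
nΣxy − ΣxΣy = 163648 − 176368 = -12720
nΣx² − (Σx)² = 1632544 − 1364224 = 268320; nΣy² − (Σy)² = 23464 − 22801 = 663
r = -12720 / √(268320 × 663) = -12720 / 13337.7719 ≈ -0.954

-0.954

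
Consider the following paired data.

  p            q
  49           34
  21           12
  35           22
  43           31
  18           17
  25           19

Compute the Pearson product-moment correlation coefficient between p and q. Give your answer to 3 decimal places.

n = 6, Σp = 191, Σq = 135, Σp² = 6865, Σq² = 3395, Σpq = 4802
nΣpq − ΣpΣq = 28812 − 25785 = 3027
nΣp² − (Σp)² = 41190 − 36481 = 4709; nΣq² − (Σq)² = 20370 − 18225 = 2145
r = 3027 / √(4709 × 2145) = 3027 / 3178.1764 ≈ 0.952

0.952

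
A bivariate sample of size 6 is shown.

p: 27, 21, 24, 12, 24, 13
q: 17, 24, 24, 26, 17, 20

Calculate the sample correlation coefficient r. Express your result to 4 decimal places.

n = 6, Σp = 121, Σq = 128, Σp² = 2635, Σq² = 2806, Σpq = 2519
nΣpq − ΣpΣq = 15114 − 15488 = -374
nΣp² − (Σp)² = 15810 − 14641 = 1169; nΣq² − (Σq)² = 16836 − 16384 = 452
r = -374 / √(1169 × 452) = -374 / 726.9030 ≈ -0.5145

-0.5145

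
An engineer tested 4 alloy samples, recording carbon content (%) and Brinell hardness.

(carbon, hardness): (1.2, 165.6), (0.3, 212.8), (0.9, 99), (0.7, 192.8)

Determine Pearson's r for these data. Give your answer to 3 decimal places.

-0.583

n = 4, Σx = 3.1, Σy = 670.2, Σx² = 2.83, Σy² = 119680.04, Σxy = 486.62
nΣxy − ΣxΣy = 1946.48 − 2077.62 = -131.14
nΣx² − (Σx)² = 11.32 − 9.61 = 1.71; nΣy² − (Σy)² = 478720.16 − 449168.04 = 29552.12
r = -131.14 / √(1.71 × 29552.12) = -131.14 / 224.7980 ≈ -0.583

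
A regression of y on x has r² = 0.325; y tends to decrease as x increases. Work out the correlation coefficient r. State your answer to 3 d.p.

|r| = √0.325 = 0.570
The association is negative, so r = −0.570.

-0.570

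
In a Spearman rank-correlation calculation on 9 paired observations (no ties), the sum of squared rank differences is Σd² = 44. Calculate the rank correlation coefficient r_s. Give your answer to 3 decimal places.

0.633

ρ = 1 − 6Σd² / [n(n²−1)] = 1 − 6×44 / (9×80)
  = 1 − 264/720 = 1 − 0.3667 ≈ 0.633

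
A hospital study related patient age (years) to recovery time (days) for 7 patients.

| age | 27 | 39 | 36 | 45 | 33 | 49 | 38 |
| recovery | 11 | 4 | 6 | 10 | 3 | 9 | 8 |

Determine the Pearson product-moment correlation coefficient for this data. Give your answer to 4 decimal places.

0.1328

n = 7, Σx = 267, Σy = 51, Σx² = 10505, Σy² = 427, Σxy = 1963
nΣxy − ΣxΣy = 13741 − 13617 = 124
nΣx² − (Σx)² = 73535 − 71289 = 2246; nΣy² − (Σy)² = 2989 − 2601 = 388
r = 124 / √(2246 × 388) = 124 / 933.5138 ≈ 0.1328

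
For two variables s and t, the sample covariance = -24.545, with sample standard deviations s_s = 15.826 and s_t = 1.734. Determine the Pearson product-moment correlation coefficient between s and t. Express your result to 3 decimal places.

r = Cov(s,t) / (s_s · s_t) = -24.545 / (15.826 × 1.734)
  = -24.545 / 27.4423 ≈ -0.894

-0.894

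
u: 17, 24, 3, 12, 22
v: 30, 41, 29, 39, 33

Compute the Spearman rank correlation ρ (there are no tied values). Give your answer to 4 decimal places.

0.7000

Rank u: 3, 5, 1, 2, 4
Rank v: 2, 5, 1, 4, 3
d = rank(u) − rank(v): 1, 0, 0, -2, 1; Σd² = 6
ρ = 1 − 6Σd² / [n(n²−1)] = 1 − 6×6 / (5×24) = 1 − 36/120 ≈ 0.7000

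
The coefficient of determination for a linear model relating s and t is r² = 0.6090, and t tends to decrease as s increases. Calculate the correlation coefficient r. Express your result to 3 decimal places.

|r| = √0.6090 = 0.780
The association is negative, so r = −0.780.

-0.780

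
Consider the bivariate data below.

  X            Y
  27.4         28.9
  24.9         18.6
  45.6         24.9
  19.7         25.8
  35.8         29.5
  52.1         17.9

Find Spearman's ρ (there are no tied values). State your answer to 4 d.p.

-0.3143

Rank X: 3, 2, 5, 1, 4, 6
Rank Y: 5, 2, 3, 4, 6, 1
d = rank(X) − rank(Y): -2, 0, 2, -3, -2, 5; Σd² = 46
ρ = 1 − 6Σd² / [n(n²−1)] = 1 − 6×46 / (6×35) = 1 − 276/210 ≈ -0.3143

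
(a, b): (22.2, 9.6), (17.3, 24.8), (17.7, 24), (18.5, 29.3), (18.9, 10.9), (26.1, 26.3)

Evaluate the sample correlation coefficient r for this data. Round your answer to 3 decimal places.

-0.078

n = 6, Σa = 120.7, Σb = 124.9, Σa² = 2486.09, Σb² = 2952.19, Σab = 2501.45
nΣab − ΣaΣb = 15008.7 − 15075.43 = -66.73
nΣa² − (Σa)² = 14916.54 − 14568.49 = 348.05; nΣb² − (Σb)² = 17713.14 − 15600.01 = 2113.13
r = -66.73 / √(348.05 × 2113.13) = -66.73 / 857.5983 ≈ -0.078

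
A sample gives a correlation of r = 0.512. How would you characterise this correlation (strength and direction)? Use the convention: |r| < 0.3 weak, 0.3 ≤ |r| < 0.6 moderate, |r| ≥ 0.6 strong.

moderate positive

r = 0.512 > 0 so the relationship is positive.
|r| = 0.512, which falls in the moderate range.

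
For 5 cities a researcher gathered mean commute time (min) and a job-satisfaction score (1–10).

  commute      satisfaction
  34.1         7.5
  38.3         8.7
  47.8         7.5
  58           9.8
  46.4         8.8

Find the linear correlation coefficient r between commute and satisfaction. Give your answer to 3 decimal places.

0.666

n = 5, Σx = 224.6, Σy = 42.3, Σx² = 10431.5, Σy² = 361.67, Σxy = 1924.18
nΣxy − ΣxΣy = 9620.9 − 9500.58 = 120.32
nΣx² − (Σx)² = 52157.5 − 50445.16 = 1712.34; nΣy² − (Σy)² = 1808.35 − 1789.29 = 19.06
r = 120.32 / √(1712.34 × 19.06) = 120.32 / 180.6577 ≈ 0.666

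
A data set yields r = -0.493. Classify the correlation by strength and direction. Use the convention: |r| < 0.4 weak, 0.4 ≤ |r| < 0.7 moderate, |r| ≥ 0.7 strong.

r = -0.493 < 0 so the relationship is negative.
|r| = 0.493, which falls in the moderate range.

moderate negative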